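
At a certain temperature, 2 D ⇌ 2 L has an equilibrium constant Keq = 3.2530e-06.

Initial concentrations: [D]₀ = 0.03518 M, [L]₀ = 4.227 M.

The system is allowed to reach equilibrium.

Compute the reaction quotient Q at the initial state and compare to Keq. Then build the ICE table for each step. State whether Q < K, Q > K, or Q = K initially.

Q₀ = 1.4437e+04; Q > K (proceeds reverse)

Q₀ = 1.4437e+04 vs Keq = 3.2530e-06 ⇒ Q>K, reverse
Step 1:
                   D          L
  Initial    0.03518      4.227
  Change       4.219     -4.219
  Equil        4.255   0.007673
  solve Keq expr → x = -2.11; check Q = 3.2530e-06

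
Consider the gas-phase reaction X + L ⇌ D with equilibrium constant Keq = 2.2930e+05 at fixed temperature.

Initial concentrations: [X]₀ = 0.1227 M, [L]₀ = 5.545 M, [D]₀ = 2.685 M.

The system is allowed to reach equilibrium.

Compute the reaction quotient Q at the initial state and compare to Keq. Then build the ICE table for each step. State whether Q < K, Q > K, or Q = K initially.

Q₀ = 3.946; Q < K (proceeds forward)

Q₀ = 3.946 vs Keq = 2.2930e+05 ⇒ Q<K, forward
Step 1:
                    X           L           D
  I            0.1227       5.545       2.685
  C           -0.1227     -0.1227      0.1227
  E        2.2582e-06       5.422       2.808
  solve Keq expr → x = 0.1227; check Q = 2.2930e+05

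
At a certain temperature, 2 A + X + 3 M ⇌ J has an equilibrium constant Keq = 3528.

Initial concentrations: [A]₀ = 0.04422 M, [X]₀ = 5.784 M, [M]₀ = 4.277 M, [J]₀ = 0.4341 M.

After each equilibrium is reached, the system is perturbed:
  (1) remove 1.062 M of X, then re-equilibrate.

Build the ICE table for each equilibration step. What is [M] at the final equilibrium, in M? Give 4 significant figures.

Q₀ = 0.4906 vs Keq = 3528 ⇒ Q<K, forward
Step 1:
                   A          X          M          J
  I          0.04422      5.784      4.277     0.4341
  C         -0.04367   -0.02184   -0.06551    0.02184
  E       5.4795e-04      5.762      4.211     0.4559
  solve Keq expr → x = 0.02184; check Q = 3528
Then remove 1.062 M of X.
Step 2:
                   A          X          M          J
  I       5.4795e-04        4.7      4.211     0.4559
  C       5.8714e-05 2.9357e-05 8.8071e-05 -2.9357e-05
  E       6.0666e-04        4.7      4.212     0.4559
  solve Keq expr → x = -2.9357e-05; check Q = 3528

[M]_eq = 4.212 M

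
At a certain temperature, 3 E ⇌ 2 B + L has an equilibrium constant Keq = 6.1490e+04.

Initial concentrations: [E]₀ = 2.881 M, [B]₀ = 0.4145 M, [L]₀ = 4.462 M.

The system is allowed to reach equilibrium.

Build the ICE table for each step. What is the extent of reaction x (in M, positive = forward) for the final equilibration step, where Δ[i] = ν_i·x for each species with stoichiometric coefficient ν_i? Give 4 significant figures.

x = 0.9346 M

Q₀ = 0.03206 vs Keq = 6.1490e+04 ⇒ Q<K, forward
Step 1:
                    E           B           L
  Initial       2.881      0.4145       4.462
  Change       -2.804       1.869      0.9346
  Equil       0.07707       2.284       5.397
  solve Keq expr → x = 0.9346; check Q = 6.1490e+04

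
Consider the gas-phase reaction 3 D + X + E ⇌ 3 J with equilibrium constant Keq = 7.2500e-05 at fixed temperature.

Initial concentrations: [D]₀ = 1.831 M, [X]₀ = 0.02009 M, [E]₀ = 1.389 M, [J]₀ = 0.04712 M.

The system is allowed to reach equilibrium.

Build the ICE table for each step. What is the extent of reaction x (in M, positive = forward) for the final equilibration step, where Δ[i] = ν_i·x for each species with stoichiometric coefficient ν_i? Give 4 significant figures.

Q₀ = 6.1076e-04 vs Keq = 7.2500e-05 ⇒ Q>K, reverse
Step 1:
                  D         X         E         J
  init        1.831   0.02009     1.389   0.04712
  Δ         0.02118  0.007059  0.007059  -0.02118
  eq          1.852   0.02715     1.396   0.02594
  solve Keq expr → x = -0.007059; check Q = 7.2500e-05

x = -0.007059 M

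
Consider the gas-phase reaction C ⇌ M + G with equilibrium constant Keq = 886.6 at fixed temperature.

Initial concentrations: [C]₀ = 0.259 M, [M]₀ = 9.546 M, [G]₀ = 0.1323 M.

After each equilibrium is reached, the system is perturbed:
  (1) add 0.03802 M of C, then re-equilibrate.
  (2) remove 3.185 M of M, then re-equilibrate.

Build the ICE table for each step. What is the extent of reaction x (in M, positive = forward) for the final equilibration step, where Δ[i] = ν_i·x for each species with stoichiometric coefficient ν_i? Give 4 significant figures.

Q₀ = 4.876 vs Keq = 886.6 ⇒ Q<K, forward
Step 1:
                   C          M          G
  I            0.259      9.546     0.1323
  C          -0.2547     0.2547     0.2547
  E         0.004278      9.801      0.387
  solve Keq expr → x = 0.2547; check Q = 886.6
Then add 0.03802 M of C.
Step 2:
                   C          M          G
  I           0.0423      9.801      0.387
  C         -0.03759    0.03759    0.03759
  E         0.004712      9.838     0.4246
  solve Keq expr → x = 0.03759; check Q = 886.6
Then remove 3.185 M of M.
Step 3:
                   C          M          G
  I         0.004712      6.653     0.4246
  C        -0.001513   0.001513   0.001513
  E         0.003198      6.655     0.4261
  solve Keq expr → x = 0.001513; check Q = 886.6

x = 0.001513 M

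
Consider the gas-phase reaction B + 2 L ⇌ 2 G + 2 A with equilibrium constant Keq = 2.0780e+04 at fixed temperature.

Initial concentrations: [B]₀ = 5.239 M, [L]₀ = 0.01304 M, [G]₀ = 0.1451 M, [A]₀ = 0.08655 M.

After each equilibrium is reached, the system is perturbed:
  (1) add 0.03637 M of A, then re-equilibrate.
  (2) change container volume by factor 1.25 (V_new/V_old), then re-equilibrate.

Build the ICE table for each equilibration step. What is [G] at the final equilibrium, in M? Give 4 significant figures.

Q₀ = 0.177 vs Keq = 2.0780e+04 ⇒ Q<K, forward
Step 1:
                    B           L           G           A
  I             5.239     0.01304      0.1451     0.08655
  C         -0.006496    -0.01299     0.01299     0.01299
  E             5.233  4.7724e-05      0.1581     0.09954
  solve Keq expr → x = 0.006496; check Q = 2.0780e+04
Then add 0.03637 M of A.
Step 2:
                    B           L           G           A
  I             5.233  4.7724e-05      0.1581      0.1359
  C        8.7108e-06  1.7422e-05 -1.7422e-05 -1.7422e-05
  E             5.233  6.5146e-05      0.1581      0.1359
  solve Keq expr → x = -8.7108e-06; check Q = 2.0780e+04
Then change container volume by factor 1.25 (V_new/V_old).
Step 3:
                    B           L           G           A
  I             4.186  5.2117e-05      0.1265      0.1087
  C       -2.7489e-06 -5.4977e-06  5.4977e-06  5.4977e-06
  E             4.186  4.6619e-05      0.1265      0.1087
  solve Keq expr → x = 2.7489e-06; check Q = 2.0780e+04

[G]_eq = 0.1265 M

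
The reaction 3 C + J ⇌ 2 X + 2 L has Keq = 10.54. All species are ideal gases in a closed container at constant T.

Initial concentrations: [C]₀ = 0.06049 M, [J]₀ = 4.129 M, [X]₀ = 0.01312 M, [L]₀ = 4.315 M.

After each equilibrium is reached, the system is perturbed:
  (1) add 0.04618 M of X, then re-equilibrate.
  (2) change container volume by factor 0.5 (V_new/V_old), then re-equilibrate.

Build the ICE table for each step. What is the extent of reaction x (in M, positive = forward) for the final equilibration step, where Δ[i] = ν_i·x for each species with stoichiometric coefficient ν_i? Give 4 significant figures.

Q₀ = 3.507 vs Keq = 10.54 ⇒ Q<K, forward
Step 1:
                    C           J           X           L
  Initial     0.06049       4.129     0.01312       4.315
  Change    -0.007919    -0.00264     0.00528     0.00528
  Equil       0.05257       4.126      0.0184        4.32
  solve Keq expr → x = 0.00264; check Q = 10.54
Then add 0.04618 M of X.
Step 2:
                    C           J           X           L
  Initial     0.05257       4.126     0.06458        4.32
  Change      0.03604     0.01201    -0.02403    -0.02403
  Equil       0.08861       4.138     0.04055       4.296
  solve Keq expr → x = -0.01201; check Q = 10.54
Then change container volume by factor 0.5 (V_new/V_old).
Step 3:
                    C           J           X           L
  Initial      0.1772       8.277      0.0811       8.593
  Change            0           0           0           0
  Equil        0.1772       8.277      0.0811       8.593
  solve Keq expr → x = 0; check Q = 10.54

x = 0 M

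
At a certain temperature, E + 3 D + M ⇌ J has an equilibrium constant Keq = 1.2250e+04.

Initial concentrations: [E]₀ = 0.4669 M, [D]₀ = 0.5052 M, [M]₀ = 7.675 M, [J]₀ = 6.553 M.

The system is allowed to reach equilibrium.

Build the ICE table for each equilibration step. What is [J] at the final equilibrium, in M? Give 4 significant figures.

Q₀ = 14.18 vs Keq = 1.2250e+04 ⇒ Q<K, forward
Step 1:
                   E          D          M          J
  Initial     0.4669     0.5052      7.675      6.553
  Change      -0.148    -0.4441     -0.148      0.148
  Equil       0.3189    0.06108      7.527      6.701
  solve Keq expr → x = 0.148; check Q = 1.2250e+04

[J]_eq = 6.701 M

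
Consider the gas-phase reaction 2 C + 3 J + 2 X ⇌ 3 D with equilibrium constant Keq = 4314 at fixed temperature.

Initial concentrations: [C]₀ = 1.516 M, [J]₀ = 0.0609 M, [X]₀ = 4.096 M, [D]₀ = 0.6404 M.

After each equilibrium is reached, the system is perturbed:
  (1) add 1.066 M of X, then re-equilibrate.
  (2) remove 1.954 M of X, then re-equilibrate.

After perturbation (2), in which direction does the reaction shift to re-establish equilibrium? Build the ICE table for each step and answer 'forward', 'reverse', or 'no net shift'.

Q₀ = 30.16 vs Keq = 4314 ⇒ Q<K, forward
Step 1:
                   C          J          X          D
  I            1.516     0.0609      4.096     0.6404
  C         -0.03209   -0.04813   -0.03209    0.04813
  E            1.484    0.01277      4.064     0.6885
  solve Keq expr → x = 0.01604; check Q = 4314
Then add 1.066 M of X.
Step 2:
                   C          J          X          D
  I            1.484    0.01277       5.13     0.6885
  C          -0.0012    -0.0018    -0.0012     0.0018
  E            1.483    0.01097      5.129     0.6903
  solve Keq expr → x = 6.0002e-04; check Q = 4314
Then remove 1.954 M of X.
Step 3:
                   C          J          X          D
  I            1.483    0.01097      3.175     0.6903
  C         0.002678   0.004018   0.002678  -0.004018
  E            1.485    0.01498      3.177     0.6863
  solve Keq expr → x = -0.001339; check Q = 4314

Direction: reverse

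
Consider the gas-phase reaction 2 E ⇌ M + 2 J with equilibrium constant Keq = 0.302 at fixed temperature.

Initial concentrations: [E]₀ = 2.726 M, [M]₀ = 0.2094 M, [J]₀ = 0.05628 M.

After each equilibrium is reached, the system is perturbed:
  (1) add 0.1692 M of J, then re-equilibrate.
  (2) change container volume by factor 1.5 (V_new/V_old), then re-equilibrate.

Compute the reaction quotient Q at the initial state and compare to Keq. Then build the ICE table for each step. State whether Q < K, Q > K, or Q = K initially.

Q₀ = 8.9255e-05 vs Keq = 0.302 ⇒ Q<K, forward
Step 1:
                  E         M         J
  Initial     2.726    0.2094   0.05628
  Change     -1.034    0.5172     1.034
  Equil       1.692    0.7266     1.091
  solve Keq expr → x = 0.5172; check Q = 0.302
Then add 0.1692 M of J.
Step 2:
                  E         M         J
  Initial     1.692    0.7266      1.26
  Change     0.0823  -0.04115   -0.0823
  Equil       1.774    0.6854     1.178
  solve Keq expr → x = -0.04115; check Q = 0.302
Then change container volume by factor 1.5 (V_new/V_old).
Step 3:
                  E         M         J
  Initial     1.183    0.4569     0.785
  Change   -0.07754   0.03877   0.07754
  Equil       1.105    0.4957    0.8626
  solve Keq expr → x = 0.03877; check Q = 0.302

Q₀ = 8.9255e-05; Q < K (proceeds forward)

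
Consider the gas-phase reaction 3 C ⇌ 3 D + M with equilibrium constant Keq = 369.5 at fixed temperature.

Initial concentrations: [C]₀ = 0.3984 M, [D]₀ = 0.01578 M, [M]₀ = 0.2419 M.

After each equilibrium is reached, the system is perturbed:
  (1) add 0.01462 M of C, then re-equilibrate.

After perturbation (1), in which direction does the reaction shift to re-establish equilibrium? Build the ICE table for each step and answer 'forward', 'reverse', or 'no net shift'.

Q₀ = 1.5031e-05 vs Keq = 369.5 ⇒ Q<K, forward
Step 1:
                   C          D          M
  init        0.3984    0.01578     0.2419
  Δ           -0.361      0.361     0.1203
  eq         0.03743     0.3768     0.3622
  solve Keq expr → x = 0.1203; check Q = 369.5
Then add 0.01462 M of C.
Step 2:
                   C          D          M
  init       0.05205     0.3768     0.3622
  Δ         -0.01316    0.01316   0.004386
  eq         0.03889     0.3899     0.3666
  solve Keq expr → x = 0.004386; check Q = 369.5

Direction: forward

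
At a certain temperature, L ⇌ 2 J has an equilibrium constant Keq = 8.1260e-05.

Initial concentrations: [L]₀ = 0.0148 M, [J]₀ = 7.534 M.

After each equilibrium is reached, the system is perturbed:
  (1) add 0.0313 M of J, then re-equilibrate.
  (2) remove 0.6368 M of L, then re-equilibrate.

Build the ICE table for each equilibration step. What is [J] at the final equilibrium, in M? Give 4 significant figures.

Q₀ = 3835 vs Keq = 8.1260e-05 ⇒ Q>K, reverse
Step 1:
                   L          J
  Initial     0.0148      7.534
  Change       3.758     -7.516
  Equil        3.773    0.01751
  solve Keq expr → x = -3.758; check Q = 8.1260e-05
Then add 0.0313 M of J.
Step 2:
                   L          J
  Initial      3.773    0.04881
  Change     0.01563   -0.03126
  Equil        3.789    0.01755
  solve Keq expr → x = -0.01563; check Q = 8.1260e-05
Then remove 0.6368 M of L.
Step 3:
                   L          J
  Initial      3.152    0.01755
  Change  7.7021e-04   -0.00154
  Equil        3.153    0.01601
  solve Keq expr → x = -7.7021e-04; check Q = 8.1260e-05

[J]_eq = 0.01601 M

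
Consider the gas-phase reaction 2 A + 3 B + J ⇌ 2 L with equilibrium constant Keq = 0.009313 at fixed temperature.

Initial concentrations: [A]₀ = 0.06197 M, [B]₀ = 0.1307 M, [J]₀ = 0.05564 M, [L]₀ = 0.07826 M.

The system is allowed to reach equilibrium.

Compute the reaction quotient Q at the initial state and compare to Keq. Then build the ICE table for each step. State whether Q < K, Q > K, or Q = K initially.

Q₀ = 1.2838e+04; Q > K (proceeds reverse)

Q₀ = 1.2838e+04 vs Keq = 0.009313 ⇒ Q>K, reverse
Step 1:
                  A         B         J         L
  init      0.06197    0.1307   0.05564   0.07826
  Δ         0.07775    0.1166   0.03888  -0.07775
  eq         0.1397    0.2473   0.09452 5.0987e-04
  solve Keq expr → x = -0.03888; check Q = 0.009313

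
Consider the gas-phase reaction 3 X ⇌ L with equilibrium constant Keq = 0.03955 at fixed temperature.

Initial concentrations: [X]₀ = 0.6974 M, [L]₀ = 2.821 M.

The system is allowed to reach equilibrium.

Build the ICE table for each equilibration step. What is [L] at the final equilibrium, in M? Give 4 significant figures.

Q₀ = 8.317 vs Keq = 0.03955 ⇒ Q>K, reverse
Step 1:
                   X          L
  Initial     0.6974      2.821
  Change       2.907     -0.969
  Equil        3.604      1.852
  solve Keq expr → x = -0.969; check Q = 0.03955

[L]_eq = 1.852 M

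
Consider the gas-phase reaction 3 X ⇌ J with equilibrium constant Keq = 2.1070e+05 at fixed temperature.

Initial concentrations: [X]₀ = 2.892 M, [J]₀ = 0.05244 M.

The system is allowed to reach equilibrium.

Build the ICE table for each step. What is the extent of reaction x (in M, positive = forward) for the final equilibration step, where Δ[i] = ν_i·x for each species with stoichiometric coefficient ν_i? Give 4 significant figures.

x = 0.9584 M

Q₀ = 0.002168 vs Keq = 2.1070e+05 ⇒ Q<K, forward
Step 1:
                    X           J
  init          2.892     0.05244
  Δ            -2.875      0.9584
  eq          0.01687       1.011
  solve Keq expr → x = 0.9584; check Q = 2.1070e+05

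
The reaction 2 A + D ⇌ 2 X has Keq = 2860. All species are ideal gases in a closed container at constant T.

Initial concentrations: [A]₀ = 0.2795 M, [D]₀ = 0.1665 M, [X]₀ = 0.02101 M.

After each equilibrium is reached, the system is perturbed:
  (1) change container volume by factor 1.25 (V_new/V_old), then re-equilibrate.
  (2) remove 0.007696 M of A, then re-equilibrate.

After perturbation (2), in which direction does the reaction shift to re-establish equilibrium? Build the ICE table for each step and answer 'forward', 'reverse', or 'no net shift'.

Direction: reverse

Q₀ = 0.03394 vs Keq = 2860 ⇒ Q<K, forward
Step 1:
                  A         D         X
  Initial    0.2795    0.1665   0.02101
  Change    -0.2537   -0.1269    0.2537
  Equil      0.0258   0.03965    0.2747
  solve Keq expr → x = 0.1269; check Q = 2860
Then change container volume by factor 1.25 (V_new/V_old).
Step 2:
                  A         D         X
  Initial   0.02064   0.03172    0.2198
  Change   0.001901 9.5058e-04 -0.001901
  Equil     0.02254   0.03267    0.2179
  solve Keq expr → x = -9.5058e-04; check Q = 2860
Then remove 0.007696 M of A.
Step 3:
                  A         D         X
  Initial   0.01484   0.03267    0.2179
  Change   0.006107  0.003054 -0.006107
  Equil     0.02095   0.03572    0.2118
  solve Keq expr → x = -0.003054; check Q = 2860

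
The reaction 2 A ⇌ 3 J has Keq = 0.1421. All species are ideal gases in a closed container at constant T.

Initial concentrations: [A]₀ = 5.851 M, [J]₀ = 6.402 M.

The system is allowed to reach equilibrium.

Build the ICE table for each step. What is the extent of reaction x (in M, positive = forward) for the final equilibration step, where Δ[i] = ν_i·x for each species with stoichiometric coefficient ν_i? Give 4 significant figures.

Q₀ = 7.665 vs Keq = 0.1421 ⇒ Q>K, reverse
Step 1:
                  A         J
  Initial     5.851     6.402
  Change      2.802    -4.203
  Equil       8.653     2.199
  solve Keq expr → x = -1.401; check Q = 0.1421

x = -1.401 M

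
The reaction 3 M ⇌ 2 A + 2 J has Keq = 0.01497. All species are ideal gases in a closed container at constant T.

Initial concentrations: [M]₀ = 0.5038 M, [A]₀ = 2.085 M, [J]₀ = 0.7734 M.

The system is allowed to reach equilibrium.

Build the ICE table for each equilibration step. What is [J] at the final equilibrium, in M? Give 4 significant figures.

[J]_eq = 0.1458 M

Q₀ = 20.34 vs Keq = 0.01497 ⇒ Q>K, reverse
Step 1:
                    M           A           J
  Initial      0.5038       2.085      0.7734
  Change       0.9413     -0.6276     -0.6276
  Equil         1.445       1.457      0.1458
  solve Keq expr → x = -0.3138; check Q = 0.01497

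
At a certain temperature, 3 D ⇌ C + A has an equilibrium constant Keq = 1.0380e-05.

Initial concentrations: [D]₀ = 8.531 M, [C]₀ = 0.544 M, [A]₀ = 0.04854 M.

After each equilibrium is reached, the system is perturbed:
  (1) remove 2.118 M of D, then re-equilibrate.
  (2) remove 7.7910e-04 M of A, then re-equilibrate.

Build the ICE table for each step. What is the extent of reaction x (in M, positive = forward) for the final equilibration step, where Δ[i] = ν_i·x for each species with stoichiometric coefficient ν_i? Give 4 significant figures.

Q₀ = 4.2530e-05 vs Keq = 1.0380e-05 ⇒ Q>K, reverse
Step 1:
                    D           C           A
  Initial       8.531       0.544     0.04854
  Change       0.1062    -0.03539    -0.03539
  Equil         8.637      0.5086     0.01315
  solve Keq expr → x = -0.03539; check Q = 1.0380e-05
Then remove 2.118 M of D.
Step 2:
                    D           C           A
  Initial       6.519      0.5086     0.01315
  Change      0.02206   -0.007354   -0.007354
  Equil         6.541      0.5013    0.005796
  solve Keq expr → x = -0.007354; check Q = 1.0380e-05
Then remove 7.7910e-04 M of A.
Step 3:
                    D           C           A
  Initial       6.541      0.5013    0.005017
  Change    -0.002293  7.6419e-04  7.6419e-04
  Equil         6.539       0.502    0.005781
  solve Keq expr → x = 7.6419e-04; check Q = 1.0380e-05

x = 7.6419e-04 M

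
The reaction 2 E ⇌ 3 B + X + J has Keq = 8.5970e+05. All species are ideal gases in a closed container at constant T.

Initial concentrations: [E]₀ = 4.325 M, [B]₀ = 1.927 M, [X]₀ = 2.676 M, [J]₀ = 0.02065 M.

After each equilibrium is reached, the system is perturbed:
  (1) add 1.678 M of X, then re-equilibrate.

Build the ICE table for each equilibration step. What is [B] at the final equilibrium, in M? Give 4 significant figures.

Q₀ = 0.02114 vs Keq = 8.5970e+05 ⇒ Q<K, forward
Step 1:
                  E         B         X         J
  I           4.325     1.927     2.676   0.02065
  C          -4.242     6.364     2.121     2.121
  E         0.08253     8.291     4.797     2.142
  solve Keq expr → x = 2.121; check Q = 8.5970e+05
Then add 1.678 M of X.
Step 2:
                  E         B         X         J
  I         0.08253     8.291     6.475     2.142
  C         0.01283  -0.01924 -0.006415 -0.006415
  E         0.09536     8.271     6.469     2.135
  solve Keq expr → x = -0.006415; check Q = 8.5970e+05

[B]_eq = 8.271 M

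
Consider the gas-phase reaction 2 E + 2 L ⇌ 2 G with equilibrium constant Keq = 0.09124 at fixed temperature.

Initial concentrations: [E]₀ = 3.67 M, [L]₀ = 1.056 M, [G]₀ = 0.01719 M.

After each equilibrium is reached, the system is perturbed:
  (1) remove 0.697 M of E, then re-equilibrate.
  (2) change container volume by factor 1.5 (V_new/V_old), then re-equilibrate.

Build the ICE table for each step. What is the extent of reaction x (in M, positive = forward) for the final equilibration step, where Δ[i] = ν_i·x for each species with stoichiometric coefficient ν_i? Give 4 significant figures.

Q₀ = 1.9674e-05 vs Keq = 0.09124 ⇒ Q<K, forward
Step 1:
                   E          L          G
  init          3.67      1.056    0.01719
  Δ          -0.5072    -0.5072     0.5072
  eq           3.163     0.5488     0.5243
  solve Keq expr → x = 0.2536; check Q = 0.09124
Then remove 0.697 M of E.
Step 2:
                   E          L          G
  init         2.466     0.5488     0.5243
  Δ          0.05991    0.05991   -0.05991
  eq           2.526     0.6088     0.4644
  solve Keq expr → x = -0.02996; check Q = 0.09124
Then change container volume by factor 1.5 (V_new/V_old).
Step 3:
                   E          L          G
  init         1.684     0.4058     0.3096
  Δ          0.06255    0.06255   -0.06255
  eq           1.746     0.4684     0.2471
  solve Keq expr → x = -0.03127; check Q = 0.09124

x = -0.03127 M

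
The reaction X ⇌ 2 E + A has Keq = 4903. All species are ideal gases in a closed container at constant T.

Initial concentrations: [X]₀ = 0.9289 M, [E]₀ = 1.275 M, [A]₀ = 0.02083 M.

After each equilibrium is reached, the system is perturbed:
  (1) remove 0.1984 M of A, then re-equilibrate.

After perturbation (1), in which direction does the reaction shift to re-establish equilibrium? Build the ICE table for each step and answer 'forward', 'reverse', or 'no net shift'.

Direction: forward

Q₀ = 0.03645 vs Keq = 4903 ⇒ Q<K, forward
Step 1:
                    X           E           A
  Initial      0.9289       1.275     0.02083
  Change       -0.927       1.854       0.927
  Equil      0.001893       3.129      0.9478
  solve Keq expr → x = 0.927; check Q = 4903
Then remove 0.1984 M of A.
Step 2:
                    X           E           A
  Initial    0.001893       3.129      0.7494
  Change  -3.9464e-04  7.8928e-04  3.9464e-04
  Equil      0.001498        3.13      0.7498
  solve Keq expr → x = 3.9464e-04; check Q = 4903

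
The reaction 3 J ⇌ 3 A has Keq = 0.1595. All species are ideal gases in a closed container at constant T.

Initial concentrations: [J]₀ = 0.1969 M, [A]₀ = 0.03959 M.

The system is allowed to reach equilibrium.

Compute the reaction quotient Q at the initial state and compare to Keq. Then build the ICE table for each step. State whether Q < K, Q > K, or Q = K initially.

Q₀ = 0.008129; Q < K (proceeds forward)

Q₀ = 0.008129 vs Keq = 0.1595 ⇒ Q<K, forward
Step 1:
                  J         A
  Initial    0.1969   0.03959
  Change   -0.04357   0.04357
  Equil      0.1533   0.08316
  solve Keq expr → x = 0.01452; check Q = 0.1595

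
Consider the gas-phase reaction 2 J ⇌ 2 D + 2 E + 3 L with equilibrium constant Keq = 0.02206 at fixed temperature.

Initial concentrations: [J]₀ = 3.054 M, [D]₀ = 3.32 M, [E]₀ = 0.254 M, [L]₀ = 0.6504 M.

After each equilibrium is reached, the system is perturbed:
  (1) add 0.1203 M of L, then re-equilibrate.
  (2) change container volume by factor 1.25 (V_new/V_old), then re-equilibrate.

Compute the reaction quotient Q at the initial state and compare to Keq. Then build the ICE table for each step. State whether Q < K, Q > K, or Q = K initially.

Q₀ = 0.02098 vs Keq = 0.02206 ⇒ Q<K, forward
Step 1:
                   J          D          E          L
  init         3.054       3.32      0.254     0.6504
  Δ         -0.00315    0.00315    0.00315   0.004725
  eq           3.051      3.323     0.2572     0.6551
  solve Keq expr → x = 0.001575; check Q = 0.02206
Then add 0.1203 M of L.
Step 2:
                   J          D          E          L
  init         3.051      3.323     0.2572     0.7754
  Δ          0.03249   -0.03249   -0.03249   -0.04874
  eq           3.083      3.291     0.2247     0.7267
  solve Keq expr → x = -0.01625; check Q = 0.02206
Then change container volume by factor 1.25 (V_new/V_old).
Step 3:
                   J          D          E          L
  init         2.467      2.633     0.1797     0.5813
  Δ         -0.06081    0.06081    0.06081    0.09122
  eq           2.406      2.693     0.2405     0.6726
  solve Keq expr → x = 0.03041; check Q = 0.02206

Q₀ = 0.02098; Q < K (proceeds forward)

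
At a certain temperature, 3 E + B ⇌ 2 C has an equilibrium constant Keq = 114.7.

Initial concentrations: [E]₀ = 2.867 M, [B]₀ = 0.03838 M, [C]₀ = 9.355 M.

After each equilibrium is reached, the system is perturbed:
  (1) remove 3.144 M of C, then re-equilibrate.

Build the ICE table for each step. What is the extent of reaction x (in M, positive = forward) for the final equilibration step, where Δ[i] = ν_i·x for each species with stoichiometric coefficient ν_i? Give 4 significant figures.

x = 0.01743 M

Q₀ = 96.76 vs Keq = 114.7 ⇒ Q<K, forward
Step 1:
                  E         B         C
  Initial     2.867   0.03838     9.355
  Change   -0.01612 -0.005374   0.01075
  Equil       2.851   0.03301     9.366
  solve Keq expr → x = 0.005374; check Q = 114.7
Then remove 3.144 M of C.
Step 2:
                  E         B         C
  Initial     2.851   0.03301     6.222
  Change    -0.0523  -0.01743   0.03487
  Equil       2.799   0.01557     6.257
  solve Keq expr → x = 0.01743; check Q = 114.7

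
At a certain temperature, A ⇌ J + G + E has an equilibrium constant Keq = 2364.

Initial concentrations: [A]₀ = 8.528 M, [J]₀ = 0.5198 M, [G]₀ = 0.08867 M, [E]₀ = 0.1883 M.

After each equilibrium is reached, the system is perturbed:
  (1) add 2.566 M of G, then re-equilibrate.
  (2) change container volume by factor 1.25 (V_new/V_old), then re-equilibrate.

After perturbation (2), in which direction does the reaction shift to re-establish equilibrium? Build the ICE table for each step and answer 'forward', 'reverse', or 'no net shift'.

Direction: forward

Q₀ = 0.001018 vs Keq = 2364 ⇒ Q<K, forward
Step 1:
                  A         J         G         E
  I           8.528    0.5198   0.08867    0.1883
  C          -8.266     8.266     8.266     8.266
  E          0.2625     8.785     8.354     8.454
  solve Keq expr → x = 8.266; check Q = 2364
Then add 2.566 M of G.
Step 2:
                  A         J         G         E
  I          0.2625     8.785     10.92     8.454
  C         0.07261  -0.07261  -0.07261  -0.07261
  E          0.3351     8.713     10.85     8.381
  solve Keq expr → x = -0.07261; check Q = 2364
Then change container volume by factor 1.25 (V_new/V_old).
Step 3:
                  A         J         G         E
  I          0.2681      6.97     8.678     6.705
  C        -0.09012   0.09012   0.09012   0.09012
  E          0.1779      7.06     8.768     6.795
  solve Keq expr → x = 0.09012; check Q = 2364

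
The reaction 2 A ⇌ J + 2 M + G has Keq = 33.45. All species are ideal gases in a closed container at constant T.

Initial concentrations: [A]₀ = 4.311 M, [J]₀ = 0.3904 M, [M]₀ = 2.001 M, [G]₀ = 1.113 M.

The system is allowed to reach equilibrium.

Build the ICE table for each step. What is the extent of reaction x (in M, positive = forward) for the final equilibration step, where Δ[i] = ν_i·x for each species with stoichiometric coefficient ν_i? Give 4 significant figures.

Q₀ = 0.09361 vs Keq = 33.45 ⇒ Q<K, forward
Step 1:
                    A           J           M           G
  Initial       4.311      0.3904       2.001       1.113
  Change       -2.659        1.33       2.659        1.33
  Equil         1.652        1.72        4.66       2.443
  solve Keq expr → x = 1.33; check Q = 33.45

x = 1.33 M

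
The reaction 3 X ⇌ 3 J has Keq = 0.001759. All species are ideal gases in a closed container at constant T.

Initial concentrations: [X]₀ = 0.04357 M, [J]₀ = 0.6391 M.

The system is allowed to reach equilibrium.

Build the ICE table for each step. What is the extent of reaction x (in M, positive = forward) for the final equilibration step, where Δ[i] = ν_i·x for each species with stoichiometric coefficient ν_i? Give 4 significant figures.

x = -0.1885 M

Q₀ = 3156 vs Keq = 0.001759 ⇒ Q>K, reverse
Step 1:
                    X           J
  init        0.04357      0.6391
  Δ            0.5656     -0.5656
  eq           0.6091     0.07353
  solve Keq expr → x = -0.1885; check Q = 0.001759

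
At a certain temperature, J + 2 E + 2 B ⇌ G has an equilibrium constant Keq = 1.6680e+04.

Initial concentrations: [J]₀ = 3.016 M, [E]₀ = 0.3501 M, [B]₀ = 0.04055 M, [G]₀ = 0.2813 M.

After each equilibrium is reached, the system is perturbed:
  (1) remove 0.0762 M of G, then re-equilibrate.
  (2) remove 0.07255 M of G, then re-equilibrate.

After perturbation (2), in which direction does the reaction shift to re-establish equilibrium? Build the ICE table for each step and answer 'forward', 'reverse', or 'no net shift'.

Direction: forward

Q₀ = 462.8 vs Keq = 1.6680e+04 ⇒ Q<K, forward
Step 1:
                    J           E           B           G
  Initial       3.016      0.3501     0.04055      0.2813
  Change     -0.01643    -0.03286    -0.03286     0.01643
  Equil             3      0.3172    0.007689      0.2977
  solve Keq expr → x = 0.01643; check Q = 1.6680e+04
Then remove 0.0762 M of G.
Step 2:
                    J           E           B           G
  Initial           3      0.3172    0.007689      0.2215
  Change  -5.1339e-04   -0.001027   -0.001027  5.1339e-04
  Equil         2.999      0.3162    0.006663       0.222
  solve Keq expr → x = 5.1339e-04; check Q = 1.6680e+04
Then remove 0.07255 M of G.
Step 3:
                    J           E           B           G
  Initial       2.999      0.3162    0.006663      0.1495
  Change  -5.8218e-04   -0.001164   -0.001164  5.8218e-04
  Equil         2.998       0.315    0.005498      0.1501
  solve Keq expr → x = 5.8218e-04; check Q = 1.6680e+04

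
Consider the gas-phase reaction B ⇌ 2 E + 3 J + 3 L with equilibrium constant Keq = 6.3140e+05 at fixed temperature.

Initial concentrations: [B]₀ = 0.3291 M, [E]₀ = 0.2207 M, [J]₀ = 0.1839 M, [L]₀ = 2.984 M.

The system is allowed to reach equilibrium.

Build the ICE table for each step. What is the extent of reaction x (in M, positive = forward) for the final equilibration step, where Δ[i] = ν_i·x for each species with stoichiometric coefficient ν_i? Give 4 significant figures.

Q₀ = 0.02446 vs Keq = 6.3140e+05 ⇒ Q<K, forward
Step 1:
                    B           E           J           L
  Initial      0.3291      0.2207      0.1839       2.984
  Change       -0.329       0.658      0.9869      0.9869
  Equil    1.2288e-04      0.8787       1.171       3.971
  solve Keq expr → x = 0.329; check Q = 6.3140e+05

x = 0.329 M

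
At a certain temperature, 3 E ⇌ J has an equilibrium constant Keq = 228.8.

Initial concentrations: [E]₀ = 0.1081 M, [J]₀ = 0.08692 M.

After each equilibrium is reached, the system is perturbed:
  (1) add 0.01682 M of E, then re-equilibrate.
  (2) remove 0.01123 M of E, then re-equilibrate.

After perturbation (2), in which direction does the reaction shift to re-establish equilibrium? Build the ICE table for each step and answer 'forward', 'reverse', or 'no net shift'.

Q₀ = 68.81 vs Keq = 228.8 ⇒ Q<K, forward
Step 1:
                  E         J
  I          0.1081   0.08692
  C        -0.03276   0.01092
  E         0.07534   0.09784
  solve Keq expr → x = 0.01092; check Q = 228.8
Then add 0.01682 M of E.
Step 2:
                  E         J
  I         0.09216   0.09784
  C        -0.01552  0.005172
  E         0.07664     0.103
  solve Keq expr → x = 0.005172; check Q = 228.8
Then remove 0.01123 M of E.
Step 3:
                  E         J
  I         0.06541     0.103
  C         0.01036 -0.003454
  E         0.07578   0.09956
  solve Keq expr → x = -0.003454; check Q = 228.8

Direction: reverse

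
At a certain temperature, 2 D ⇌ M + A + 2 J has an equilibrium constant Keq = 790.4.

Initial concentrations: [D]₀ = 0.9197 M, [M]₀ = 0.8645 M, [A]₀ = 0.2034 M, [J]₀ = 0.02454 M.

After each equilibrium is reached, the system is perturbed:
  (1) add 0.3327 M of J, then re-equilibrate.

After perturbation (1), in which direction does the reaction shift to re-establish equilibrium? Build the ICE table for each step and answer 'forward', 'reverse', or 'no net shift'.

Direction: reverse

Q₀ = 1.2519e-04 vs Keq = 790.4 ⇒ Q<K, forward
Step 1:
                    D           M           A           J
  I            0.9197      0.8645      0.2034     0.02454
  C           -0.8897      0.4449      0.4449      0.8897
  E           0.02996       1.309      0.6483      0.9143
  solve Keq expr → x = 0.4449; check Q = 790.4
Then add 0.3327 M of J.
Step 2:
                    D           M           A           J
  I           0.02996       1.309      0.6483       1.247
  C           0.01032   -0.005162   -0.005162    -0.01032
  E           0.04028       1.304      0.6431       1.237
  solve Keq expr → x = -0.005162; check Q = 790.4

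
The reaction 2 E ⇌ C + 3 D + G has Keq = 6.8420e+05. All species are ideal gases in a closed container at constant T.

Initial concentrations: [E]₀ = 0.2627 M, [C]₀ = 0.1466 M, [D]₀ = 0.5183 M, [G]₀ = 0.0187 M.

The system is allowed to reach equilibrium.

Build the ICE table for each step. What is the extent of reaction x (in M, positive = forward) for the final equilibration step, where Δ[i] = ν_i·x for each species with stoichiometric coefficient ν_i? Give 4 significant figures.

Q₀ = 0.005531 vs Keq = 6.8420e+05 ⇒ Q<K, forward
Step 1:
                   E          C          D          G
  I           0.2627     0.1466     0.5183     0.0187
  C          -0.2625     0.1312     0.3937     0.1312
  E       2.1492e-04     0.2778      0.912     0.1499
  solve Keq expr → x = 0.1312; check Q = 6.8420e+05

x = 0.1312 M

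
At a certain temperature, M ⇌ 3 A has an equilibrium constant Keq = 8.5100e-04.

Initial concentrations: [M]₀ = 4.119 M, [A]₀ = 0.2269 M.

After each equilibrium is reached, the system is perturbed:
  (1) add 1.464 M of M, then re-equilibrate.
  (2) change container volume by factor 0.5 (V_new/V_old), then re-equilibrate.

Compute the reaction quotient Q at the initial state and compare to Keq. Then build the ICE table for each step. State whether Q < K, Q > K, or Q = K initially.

Q₀ = 0.002836; Q > K (proceeds reverse)

Q₀ = 0.002836 vs Keq = 8.5100e-04 ⇒ Q>K, reverse
Step 1:
                    M           A
  Initial       4.119      0.2269
  Change       0.0249    -0.07469
  Equil         4.144      0.1522
  solve Keq expr → x = -0.0249; check Q = 8.5100e-04
Then add 1.464 M of M.
Step 2:
                    M           A
  Initial       5.608      0.1522
  Change    -0.005366      0.0161
  Equil         5.603      0.1683
  solve Keq expr → x = 0.005366; check Q = 8.5100e-04
Then change container volume by factor 0.5 (V_new/V_old).
Step 3:
                    M           A
  Initial       11.21      0.3366
  Change      0.04143     -0.1243
  Equil         11.25      0.2123
  solve Keq expr → x = -0.04143; check Q = 8.5100e-04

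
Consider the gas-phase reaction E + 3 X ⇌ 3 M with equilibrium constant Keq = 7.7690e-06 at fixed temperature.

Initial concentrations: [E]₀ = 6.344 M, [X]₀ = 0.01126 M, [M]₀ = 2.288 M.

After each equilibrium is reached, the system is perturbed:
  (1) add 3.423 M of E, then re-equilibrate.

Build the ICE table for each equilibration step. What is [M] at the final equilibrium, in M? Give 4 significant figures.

[M]_eq = 0.09557 M

Q₀ = 1.3225e+06 vs Keq = 7.7690e-06 ⇒ Q>K, reverse
Step 1:
                    E           X           M
  Initial       6.344     0.01126       2.288
  Change       0.7346       2.204      -2.204
  Equil         7.079       2.215     0.08423
  solve Keq expr → x = -0.7346; check Q = 7.7690e-06
Then add 3.423 M of E.
Step 2:
                    E           X           M
  Initial        10.5       2.215     0.08423
  Change    -0.003778    -0.01133     0.01133
  Equil          10.5       2.204     0.09557
  solve Keq expr → x = 0.003778; check Q = 7.7690e-06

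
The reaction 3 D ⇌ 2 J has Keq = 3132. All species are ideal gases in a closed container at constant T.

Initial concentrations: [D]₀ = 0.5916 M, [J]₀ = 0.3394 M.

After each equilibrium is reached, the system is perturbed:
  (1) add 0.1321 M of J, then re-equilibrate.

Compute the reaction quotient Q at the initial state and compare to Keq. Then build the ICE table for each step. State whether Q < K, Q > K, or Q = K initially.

Q₀ = 0.5563 vs Keq = 3132 ⇒ Q<K, forward
Step 1:
                  D         J
  init       0.5916    0.3394
  Δ         -0.5378    0.3585
  eq        0.05378    0.6979
  solve Keq expr → x = 0.1793; check Q = 3132
Then add 0.1321 M of J.
Step 2:
                  D         J
  init      0.05378      0.83
  Δ        0.006381 -0.004254
  eq        0.06016    0.8258
  solve Keq expr → x = -0.002127; check Q = 3132

Q₀ = 0.5563; Q < K (proceeds forward)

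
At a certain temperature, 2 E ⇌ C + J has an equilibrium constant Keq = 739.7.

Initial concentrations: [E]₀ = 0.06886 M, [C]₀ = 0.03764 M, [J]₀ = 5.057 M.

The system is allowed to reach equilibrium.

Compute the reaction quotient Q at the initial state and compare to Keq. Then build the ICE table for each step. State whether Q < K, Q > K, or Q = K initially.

Q₀ = 40.14; Q < K (proceeds forward)

Q₀ = 40.14 vs Keq = 739.7 ⇒ Q<K, forward
Step 1:
                  E         C         J
  I         0.06886   0.03764     5.057
  C        -0.04826   0.02413   0.02413
  E          0.0206   0.06177     5.081
  solve Keq expr → x = 0.02413; check Q = 739.7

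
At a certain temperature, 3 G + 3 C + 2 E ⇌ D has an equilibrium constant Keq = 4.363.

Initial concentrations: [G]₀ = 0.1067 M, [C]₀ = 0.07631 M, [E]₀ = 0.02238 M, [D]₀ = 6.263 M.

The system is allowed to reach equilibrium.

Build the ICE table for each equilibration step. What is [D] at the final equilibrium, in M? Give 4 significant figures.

Q₀ = 2.3165e+10 vs Keq = 4.363 ⇒ Q>K, reverse
Step 1:
                  G         C         E         D
  I          0.1067   0.07631   0.02238     6.263
  C           1.073     1.073    0.7151   -0.3576
  E           1.179     1.149    0.7375     5.905
  solve Keq expr → x = -0.3576; check Q = 4.363

[D]_eq = 5.905 M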